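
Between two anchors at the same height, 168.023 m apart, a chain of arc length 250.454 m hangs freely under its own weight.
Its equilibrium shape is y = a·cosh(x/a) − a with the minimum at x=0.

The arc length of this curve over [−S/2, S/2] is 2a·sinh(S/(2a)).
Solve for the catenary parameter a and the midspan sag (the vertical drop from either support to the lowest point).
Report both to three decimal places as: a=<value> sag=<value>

a=52.228 sag=83.454

seed: a₀ = √(S³/(24(L−S))) = √(168.023³/(24·82.431)) = 48.966853
iter 1: u=1.715681  f(a)=+1.302e+01  f'(a)=-4.468e+00  a ← 48.966853 − (+1.302e+01/-4.468e+00) = 51.880525
iter 2: u=1.619326  f(a)=+1.252e+00  f'(a)=-3.646e+00  a ← 51.880525 − (+1.252e+00/-3.646e+00) = 52.224020
iter 3: u=1.608675  f(a)=+1.432e-02  f'(a)=-3.563e+00  a ← 52.224020 − (+1.432e-02/-3.563e+00) = 52.228038
iter 4: u=1.608552  f(a)=+1.918e-06  f'(a)=-3.562e+00  a ← 52.228038 − (+1.918e-06/-3.562e+00) = 52.228038
iter 5: u=1.608552  f(a)=+5.684e-14  f'(a)=-3.562e+00  a ← 52.228038 − (+5.684e-14/-3.562e+00) = 52.228038
converged: |Δa| < 1e-12 after 5 iterations
sag = a·(cosh(S/(2a)) − 1) = 52.228038·(cosh(1.608552) − 1) = 83.453830
T_max/T_min = cosh(S/(2a)) = 2.597874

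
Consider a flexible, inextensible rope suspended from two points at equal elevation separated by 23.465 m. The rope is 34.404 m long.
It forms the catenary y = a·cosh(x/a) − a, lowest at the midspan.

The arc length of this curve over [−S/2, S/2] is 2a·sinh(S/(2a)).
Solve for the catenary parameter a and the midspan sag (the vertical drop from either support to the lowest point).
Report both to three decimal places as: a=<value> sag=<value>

a=7.461 sag=11.289

seed: a₀ = √(S³/(24(L−S))) = √(23.465³/(24·10.939)) = 7.015141
iter 1: u=1.672454  f(a)=+1.636e+00  f'(a)=-4.083e+00  a ← 7.015141 − (+1.636e+00/-4.083e+00) = 7.415801
iter 2: u=1.582095  f(a)=+1.506e-01  f'(a)=-3.363e+00  a ← 7.415801 − (+1.506e-01/-3.363e+00) = 7.460589
iter 3: u=1.572597  f(a)=+1.563e-03  f'(a)=-3.293e+00  a ← 7.460589 − (+1.563e-03/-3.293e+00) = 7.461064
iter 4: u=1.572497  f(a)=+1.721e-07  f'(a)=-3.293e+00  a ← 7.461064 − (+1.721e-07/-3.293e+00) = 7.461064
iter 5: u=1.572497  f(a)=+0.000e+00  f'(a)=-3.293e+00  a ← 7.461064 − (+0.000e+00/-3.293e+00) = 7.461064
converged: |Δa| < 1e-12 after 5 iterations
sag = a·(cosh(S/(2a)) − 1) = 7.461064·(cosh(1.572497) − 1) = 11.289304
T_max/T_min = cosh(S/(2a)) = 2.513096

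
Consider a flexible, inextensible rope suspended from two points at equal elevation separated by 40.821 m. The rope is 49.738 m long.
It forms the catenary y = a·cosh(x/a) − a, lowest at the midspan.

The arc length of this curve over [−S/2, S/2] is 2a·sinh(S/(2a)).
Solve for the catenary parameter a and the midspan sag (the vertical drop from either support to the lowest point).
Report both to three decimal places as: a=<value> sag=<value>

seed: a₀ = √(S³/(24(L−S))) = √(40.821³/(24·8.917)) = 17.828321
iter 1: u=1.144836  f(a)=+6.029e-01  f'(a)=-1.138e+00  a ← 17.828321 − (+6.029e-01/-1.138e+00) = 18.358265
iter 2: u=1.111788  f(a)=+2.793e-02  f'(a)=-1.035e+00  a ← 18.358265 − (+2.793e-02/-1.035e+00) = 18.385261
iter 3: u=1.110156  f(a)=+6.636e-05  f'(a)=-1.030e+00  a ← 18.385261 − (+6.636e-05/-1.030e+00) = 18.385325
iter 4: u=1.110152  f(a)=+3.767e-10  f'(a)=-1.030e+00  a ← 18.385325 − (+3.767e-10/-1.030e+00) = 18.385325
iter 5: u=1.110152  f(a)=+0.000e+00  f'(a)=-1.030e+00  a ← 18.385325 − (+0.000e+00/-1.030e+00) = 18.385325
converged: |Δa| < 1e-12 after 5 iterations
sag = a·(cosh(S/(2a)) − 1) = 18.385325·(cosh(1.110152) − 1) = 12.541804
T_max/T_min = cosh(S/(2a)) = 1.682164

a=18.385 sag=12.542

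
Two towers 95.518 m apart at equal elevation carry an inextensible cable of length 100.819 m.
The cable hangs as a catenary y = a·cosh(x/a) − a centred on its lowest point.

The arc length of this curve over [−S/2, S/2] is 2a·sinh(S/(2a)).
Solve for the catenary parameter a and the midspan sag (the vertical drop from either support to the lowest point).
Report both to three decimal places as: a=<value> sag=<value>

a=83.445 sag=14.044

seed: a₀ = √(S³/(24(L−S))) = √(95.518³/(24·5.301)) = 82.764350
iter 1: u=0.577048  f(a)=+8.896e-02  f'(a)=-1.324e-01  a ← 82.764350 − (+8.896e-02/-1.324e-01) = 83.436180
iter 2: u=0.572402  f(a)=+1.095e-03  f'(a)=-1.292e-01  a ← 83.436180 − (+1.095e-03/-1.292e-01) = 83.444655
iter 3: u=0.572343  f(a)=+1.704e-07  f'(a)=-1.291e-01  a ← 83.444655 − (+1.704e-07/-1.291e-01) = 83.444657
iter 4: u=0.572343  f(a)=+1.421e-14  f'(a)=-1.291e-01  a ← 83.444657 − (+1.421e-14/-1.291e-01) = 83.444657
converged: |Δa| < 1e-12 after 4 iterations
sag = a·(cosh(S/(2a)) − 1) = 83.444657·(cosh(0.572343) − 1) = 14.044463
T_max/T_min = cosh(S/(2a)) = 1.168309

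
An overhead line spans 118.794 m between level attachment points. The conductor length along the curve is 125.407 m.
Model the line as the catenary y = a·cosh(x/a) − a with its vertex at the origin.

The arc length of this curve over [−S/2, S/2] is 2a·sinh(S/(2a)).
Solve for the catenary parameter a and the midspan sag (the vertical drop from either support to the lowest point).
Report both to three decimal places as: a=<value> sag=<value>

seed: a₀ = √(S³/(24(L−S))) = √(118.794³/(24·6.613)) = 102.774856
iter 1: u=0.577933  f(a)=+1.113e-01  f'(a)=-1.330e-01  a ← 102.774856 − (+1.113e-01/-1.330e-01) = 103.611616
iter 2: u=0.573266  f(a)=+1.374e-03  f'(a)=-1.298e-01  a ← 103.611616 − (+1.374e-03/-1.298e-01) = 103.622205
iter 3: u=0.573207  f(a)=+2.152e-07  f'(a)=-1.297e-01  a ← 103.622205 − (+2.152e-07/-1.297e-01) = 103.622207
iter 4: u=0.573207  f(a)=+2.842e-14  f'(a)=-1.297e-01  a ← 103.622207 − (+2.842e-14/-1.297e-01) = 103.622207
converged: |Δa| < 1e-12 after 4 iterations
sag = a·(cosh(S/(2a)) − 1) = 103.622207·(cosh(0.573207) − 1) = 17.494640
T_max/T_min = cosh(S/(2a)) = 1.168831

a=103.622 sag=17.495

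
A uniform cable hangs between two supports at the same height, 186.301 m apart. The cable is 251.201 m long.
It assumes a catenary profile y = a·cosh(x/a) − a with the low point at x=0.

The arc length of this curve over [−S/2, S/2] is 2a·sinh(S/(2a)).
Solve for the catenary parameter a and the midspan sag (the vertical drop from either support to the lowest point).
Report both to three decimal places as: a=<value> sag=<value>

a=67.560 sag=75.058

seed: a₀ = √(S³/(24(L−S))) = √(186.301³/(24·64.900)) = 64.430991
iter 1: u=1.445741  f(a)=+7.130e+00  f'(a)=-2.468e+00  a ← 64.430991 − (+7.130e+00/-2.468e+00) = 67.319650
iter 2: u=1.383704  f(a)=+5.075e-01  f'(a)=-2.128e+00  a ← 67.319650 − (+5.075e-01/-2.128e+00) = 67.558120
iter 3: u=1.378820  f(a)=+3.007e-03  f'(a)=-2.103e+00  a ← 67.558120 − (+3.007e-03/-2.103e+00) = 67.559550
iter 4: u=1.378791  f(a)=+1.070e-07  f'(a)=-2.103e+00  a ← 67.559550 − (+1.070e-07/-2.103e+00) = 67.559550
iter 5: u=1.378791  f(a)=+0.000e+00  f'(a)=-2.103e+00  a ← 67.559550 − (+0.000e+00/-2.103e+00) = 67.559550
converged: |Δa| < 1e-12 after 5 iterations
sag = a·(cosh(S/(2a)) − 1) = 67.559550·(cosh(1.378791) − 1) = 75.058045
T_max/T_min = cosh(S/(2a)) = 2.110991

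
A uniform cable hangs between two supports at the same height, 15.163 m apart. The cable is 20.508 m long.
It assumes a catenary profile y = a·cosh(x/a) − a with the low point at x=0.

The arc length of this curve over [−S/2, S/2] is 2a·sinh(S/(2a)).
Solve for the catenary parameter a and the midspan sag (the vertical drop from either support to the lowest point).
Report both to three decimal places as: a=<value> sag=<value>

a=5.469 sag=6.152

seed: a₀ = √(S³/(24(L−S))) = √(15.163³/(24·5.345)) = 5.213126
iter 1: u=1.454310  f(a)=+5.946e-01  f'(a)=-2.518e+00  a ← 5.213126 − (+5.946e-01/-2.518e+00) = 5.449213
iter 2: u=1.391302  f(a)=+4.277e-02  f'(a)=-2.168e+00  a ← 5.449213 − (+4.277e-02/-2.168e+00) = 5.468944
iter 3: u=1.386282  f(a)=+2.593e-04  f'(a)=-2.142e+00  a ← 5.468944 − (+2.593e-04/-2.142e+00) = 5.469065
iter 4: u=1.386252  f(a)=+9.660e-09  f'(a)=-2.142e+00  a ← 5.469065 − (+9.660e-09/-2.142e+00) = 5.469065
iter 5: u=1.386252  f(a)=+3.553e-15  f'(a)=-2.142e+00  a ← 5.469065 − (+3.553e-15/-2.142e+00) = 5.469065
converged: |Δa| < 1e-12 after 5 iterations
sag = a·(cosh(S/(2a)) − 1) = 5.469065·(cosh(1.386252) − 1) = 6.152260
T_max/T_min = cosh(S/(2a)) = 2.124920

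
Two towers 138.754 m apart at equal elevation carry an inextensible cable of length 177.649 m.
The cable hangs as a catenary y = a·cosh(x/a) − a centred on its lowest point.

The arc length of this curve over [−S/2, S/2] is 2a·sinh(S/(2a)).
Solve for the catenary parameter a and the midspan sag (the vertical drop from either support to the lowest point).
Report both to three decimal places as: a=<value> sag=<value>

a=55.613 sag=49.185

seed: a₀ = √(S³/(24(L−S))) = √(138.754³/(24·38.895)) = 53.495316
iter 1: u=1.296880  f(a)=+3.405e+00  f'(a)=-1.714e+00  a ← 53.495316 − (+3.405e+00/-1.714e+00) = 55.482018
iter 2: u=1.250441  f(a)=+1.989e-01  f'(a)=-1.519e+00  a ← 55.482018 − (+1.989e-01/-1.519e+00) = 55.612942
iter 3: u=1.247497  f(a)=+7.715e-04  f'(a)=-1.507e+00  a ← 55.612942 − (+7.715e-04/-1.507e+00) = 55.613454
iter 4: u=1.247486  f(a)=+1.171e-08  f'(a)=-1.507e+00  a ← 55.613454 − (+1.171e-08/-1.507e+00) = 55.613454
iter 5: u=1.247486  f(a)=+0.000e+00  f'(a)=-1.507e+00  a ← 55.613454 − (+0.000e+00/-1.507e+00) = 55.613454
converged: |Δa| < 1e-12 after 5 iterations
sag = a·(cosh(S/(2a)) − 1) = 55.613454·(cosh(1.247486) − 1) = 49.184676
T_max/T_min = cosh(S/(2a)) = 1.884402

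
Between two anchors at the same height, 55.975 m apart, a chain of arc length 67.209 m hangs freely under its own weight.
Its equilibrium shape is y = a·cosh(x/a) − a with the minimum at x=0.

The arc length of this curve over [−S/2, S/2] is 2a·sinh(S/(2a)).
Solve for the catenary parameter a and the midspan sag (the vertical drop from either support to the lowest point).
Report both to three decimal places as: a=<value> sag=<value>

a=26.239 sag=16.396

seed: a₀ = √(S³/(24(L−S))) = √(55.975³/(24·11.234)) = 25.504589
iter 1: u=1.097352  f(a)=+6.961e-01  f'(a)=-9.917e-01  a ← 25.504589 − (+6.961e-01/-9.917e-01) = 26.206533
iter 2: u=1.067959  f(a)=+2.977e-02  f'(a)=-9.085e-01  a ← 26.206533 − (+2.977e-02/-9.085e-01) = 26.239305
iter 3: u=1.066625  f(a)=+5.985e-05  f'(a)=-9.048e-01  a ← 26.239305 − (+5.985e-05/-9.048e-01) = 26.239371
iter 4: u=1.066622  f(a)=+2.430e-10  f'(a)=-9.048e-01  a ← 26.239371 − (+2.430e-10/-9.048e-01) = 26.239371
iter 5: u=1.066622  f(a)=-1.421e-14  f'(a)=-9.048e-01  a ← 26.239371 − (-1.421e-14/-9.048e-01) = 26.239371
converged: |Δa| < 1e-12 after 5 iterations
sag = a·(cosh(S/(2a)) − 1) = 26.239371·(cosh(1.066622) − 1) = 16.395908
T_max/T_min = cosh(S/(2a)) = 1.624859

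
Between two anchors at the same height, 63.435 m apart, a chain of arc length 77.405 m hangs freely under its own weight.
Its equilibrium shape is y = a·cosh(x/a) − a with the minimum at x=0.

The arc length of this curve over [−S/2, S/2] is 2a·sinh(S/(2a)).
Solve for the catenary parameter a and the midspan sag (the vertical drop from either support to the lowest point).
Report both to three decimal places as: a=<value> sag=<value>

a=28.461 sag=19.580

seed: a₀ = √(S³/(24(L−S))) = √(63.435³/(24·13.970)) = 27.592407
iter 1: u=1.149501  f(a)=+9.525e-01  f'(a)=-1.153e+00  a ← 27.592407 − (+9.525e-01/-1.153e+00) = 28.418643
iter 2: u=1.116081  f(a)=+4.446e-02  f'(a)=-1.048e+00  a ← 28.418643 − (+4.446e-02/-1.048e+00) = 28.461086
iter 3: u=1.114416  f(a)=+1.074e-04  f'(a)=-1.042e+00  a ← 28.461086 − (+1.074e-04/-1.042e+00) = 28.461189
iter 4: u=1.114412  f(a)=+6.293e-10  f'(a)=-1.042e+00  a ← 28.461189 − (+6.293e-10/-1.042e+00) = 28.461189
iter 5: u=1.114412  f(a)=-1.421e-14  f'(a)=-1.042e+00  a ← 28.461189 − (-1.421e-14/-1.042e+00) = 28.461189
converged: |Δa| < 1e-12 after 5 iterations
sag = a·(cosh(S/(2a)) − 1) = 28.461189·(cosh(1.114412) − 1) = 19.579656
T_max/T_min = cosh(S/(2a)) = 1.687942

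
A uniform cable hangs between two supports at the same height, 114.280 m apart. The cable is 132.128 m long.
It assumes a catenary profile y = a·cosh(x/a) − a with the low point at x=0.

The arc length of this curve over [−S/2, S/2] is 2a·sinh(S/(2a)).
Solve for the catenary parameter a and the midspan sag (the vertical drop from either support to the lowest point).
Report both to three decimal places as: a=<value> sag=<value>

a=60.363 sag=29.125

seed: a₀ = √(S³/(24(L−S))) = √(114.280³/(24·17.848)) = 59.027576
iter 1: u=0.968022  f(a)=+8.551e-01  f'(a)=-6.633e-01  a ← 59.027576 − (+8.551e-01/-6.633e-01) = 60.316736
iter 2: u=0.947332  f(a)=+2.882e-02  f'(a)=-6.193e-01  a ← 60.316736 − (+2.882e-02/-6.193e-01) = 60.363267
iter 3: u=0.946602  f(a)=+3.525e-05  f'(a)=-6.178e-01  a ← 60.363267 − (+3.525e-05/-6.178e-01) = 60.363324
iter 4: u=0.946601  f(a)=+5.289e-11  f'(a)=-6.178e-01  a ← 60.363324 − (+5.289e-11/-6.178e-01) = 60.363324
iter 5: u=0.946601  f(a)=+2.842e-14  f'(a)=-6.178e-01  a ← 60.363324 − (+2.842e-14/-6.178e-01) = 60.363324
converged: |Δa| < 1e-12 after 5 iterations
sag = a·(cosh(S/(2a)) − 1) = 60.363324·(cosh(0.946601) − 1) = 29.125128
T_max/T_min = cosh(S/(2a)) = 1.482497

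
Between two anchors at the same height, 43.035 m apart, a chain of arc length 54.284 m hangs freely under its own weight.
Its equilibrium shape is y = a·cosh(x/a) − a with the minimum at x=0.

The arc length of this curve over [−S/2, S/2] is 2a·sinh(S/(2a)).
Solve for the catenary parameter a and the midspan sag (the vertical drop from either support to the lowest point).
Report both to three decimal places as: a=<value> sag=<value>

a=17.819 sag=14.650

seed: a₀ = √(S³/(24(L−S))) = √(43.035³/(24·11.249)) = 17.181858
iter 1: u=1.252338  f(a)=+9.158e-01  f'(a)=-1.527e+00  a ← 17.181858 − (+9.158e-01/-1.527e+00) = 17.781742
iter 2: u=1.210090  f(a)=+5.015e-02  f'(a)=-1.364e+00  a ← 17.781742 − (+5.015e-02/-1.364e+00) = 17.818517
iter 3: u=1.207592  f(a)=+1.696e-04  f'(a)=-1.354e+00  a ← 17.818517 − (+1.696e-04/-1.354e+00) = 17.818643
iter 4: u=1.207584  f(a)=+1.956e-09  f'(a)=-1.354e+00  a ← 17.818643 − (+1.956e-09/-1.354e+00) = 17.818643
iter 5: u=1.207584  f(a)=+2.842e-14  f'(a)=-1.354e+00  a ← 17.818643 − (+2.842e-14/-1.354e+00) = 17.818643
converged: |Δa| < 1e-12 after 5 iterations
sag = a·(cosh(S/(2a)) − 1) = 17.818643·(cosh(1.207584) − 1) = 14.649683
T_max/T_min = cosh(S/(2a)) = 1.822155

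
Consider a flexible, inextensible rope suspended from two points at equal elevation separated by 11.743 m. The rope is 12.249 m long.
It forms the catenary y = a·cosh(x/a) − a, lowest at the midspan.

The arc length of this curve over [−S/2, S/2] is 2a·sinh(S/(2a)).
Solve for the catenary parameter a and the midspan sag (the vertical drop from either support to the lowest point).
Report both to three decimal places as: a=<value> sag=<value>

seed: a₀ = √(S³/(24(L−S))) = √(11.743³/(24·0.506)) = 11.547493
iter 1: u=0.508465  f(a)=+6.581e-03  f'(a)=-8.992e-02  a ← 11.547493 − (+6.581e-03/-8.992e-02) = 11.620681
iter 2: u=0.505263  f(a)=+6.309e-05  f'(a)=-8.821e-02  a ← 11.620681 − (+6.309e-05/-8.821e-02) = 11.621396
iter 3: u=0.505232  f(a)=+5.924e-09  f'(a)=-8.819e-02  a ← 11.621396 − (+5.924e-09/-8.819e-02) = 11.621396
iter 4: u=0.505232  f(a)=+0.000e+00  f'(a)=-8.819e-02  a ← 11.621396 − (+0.000e+00/-8.819e-02) = 11.621396
converged: |Δa| < 1e-12 after 4 iterations
sag = a·(cosh(S/(2a)) − 1) = 11.621396·(cosh(0.505232) − 1) = 1.515055
T_max/T_min = cosh(S/(2a)) = 1.130368

a=11.621 sag=1.515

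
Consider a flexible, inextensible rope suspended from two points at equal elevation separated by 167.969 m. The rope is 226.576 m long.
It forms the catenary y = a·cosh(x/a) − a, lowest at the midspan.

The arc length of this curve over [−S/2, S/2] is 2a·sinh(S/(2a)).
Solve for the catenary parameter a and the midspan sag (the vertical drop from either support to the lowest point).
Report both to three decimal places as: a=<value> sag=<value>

a=60.867 sag=67.737

seed: a₀ = √(S³/(24(L−S))) = √(167.969³/(24·58.607)) = 58.044803
iter 1: u=1.446891  f(a)=+6.450e+00  f'(a)=-2.475e+00  a ← 58.044803 − (+6.450e+00/-2.475e+00) = 60.650679
iter 2: u=1.384725  f(a)=+4.598e-01  f'(a)=-2.134e+00  a ← 60.650679 − (+4.598e-01/-2.134e+00) = 60.866160
iter 3: u=1.379823  f(a)=+2.733e-03  f'(a)=-2.108e+00  a ← 60.866160 − (+2.733e-03/-2.108e+00) = 60.867456
iter 4: u=1.379793  f(a)=+9.781e-08  f'(a)=-2.108e+00  a ← 60.867456 − (+9.781e-08/-2.108e+00) = 60.867456
iter 5: u=1.379793  f(a)=+0.000e+00  f'(a)=-2.108e+00  a ← 60.867456 − (+0.000e+00/-2.108e+00) = 60.867456
converged: |Δa| < 1e-12 after 5 iterations
sag = a·(cosh(S/(2a)) − 1) = 60.867456·(cosh(1.379793) − 1) = 67.736658
T_max/T_min = cosh(S/(2a)) = 2.112855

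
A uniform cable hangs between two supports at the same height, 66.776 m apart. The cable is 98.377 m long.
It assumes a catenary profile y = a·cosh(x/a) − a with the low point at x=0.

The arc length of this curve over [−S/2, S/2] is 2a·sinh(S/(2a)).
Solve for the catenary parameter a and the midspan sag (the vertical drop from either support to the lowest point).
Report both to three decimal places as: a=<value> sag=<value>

seed: a₀ = √(S³/(24(L−S))) = √(66.776³/(24·31.601)) = 19.814110
iter 1: u=1.685062  f(a)=+4.802e+00  f'(a)=-4.192e+00  a ← 19.814110 − (+4.802e+00/-4.192e+00) = 20.959553
iter 2: u=1.592973  f(a)=+4.479e-01  f'(a)=-3.444e+00  a ← 20.959553 − (+4.479e-01/-3.444e+00) = 21.089617
iter 3: u=1.583149  f(a)=+4.782e-03  f'(a)=-3.370e+00  a ← 21.089617 − (+4.782e-03/-3.370e+00) = 21.091036
iter 4: u=1.583042  f(a)=+5.578e-07  f'(a)=-3.370e+00  a ← 21.091036 − (+5.578e-07/-3.370e+00) = 21.091036
iter 5: u=1.583042  f(a)=+1.421e-14  f'(a)=-3.370e+00  a ← 21.091036 − (+1.421e-14/-3.370e+00) = 21.091036
converged: |Δa| < 1e-12 after 5 iterations
sag = a·(cosh(S/(2a)) − 1) = 21.091036·(cosh(1.583042) − 1) = 32.428496
T_max/T_min = cosh(S/(2a)) = 2.537549

a=21.091 sag=32.428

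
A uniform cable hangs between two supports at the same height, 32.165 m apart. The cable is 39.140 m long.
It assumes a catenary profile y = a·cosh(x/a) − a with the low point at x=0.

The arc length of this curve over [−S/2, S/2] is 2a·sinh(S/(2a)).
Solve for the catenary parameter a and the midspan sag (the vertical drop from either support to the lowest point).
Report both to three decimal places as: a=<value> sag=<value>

seed: a₀ = √(S³/(24(L−S))) = √(32.165³/(24·6.975)) = 14.099302
iter 1: u=1.140659  f(a)=+4.681e-01  f'(a)=-1.124e+00  a ← 14.099302 − (+4.681e-01/-1.124e+00) = 14.515637
iter 2: u=1.107943  f(a)=+2.153e-02  f'(a)=-1.023e+00  a ← 14.515637 − (+2.153e-02/-1.023e+00) = 14.536686
iter 3: u=1.106339  f(a)=+5.044e-05  f'(a)=-1.018e+00  a ← 14.536686 − (+5.044e-05/-1.018e+00) = 14.536736
iter 4: u=1.106335  f(a)=+2.781e-10  f'(a)=-1.018e+00  a ← 14.536736 − (+2.781e-10/-1.018e+00) = 14.536736
iter 5: u=1.106335  f(a)=-1.421e-14  f'(a)=-1.018e+00  a ← 14.536736 − (-1.421e-14/-1.018e+00) = 14.536736
converged: |Δa| < 1e-12 after 5 iterations
sag = a·(cosh(S/(2a)) − 1) = 14.536736·(cosh(1.106335) − 1) = 9.841566
T_max/T_min = cosh(S/(2a)) = 1.677013

a=14.537 sag=9.842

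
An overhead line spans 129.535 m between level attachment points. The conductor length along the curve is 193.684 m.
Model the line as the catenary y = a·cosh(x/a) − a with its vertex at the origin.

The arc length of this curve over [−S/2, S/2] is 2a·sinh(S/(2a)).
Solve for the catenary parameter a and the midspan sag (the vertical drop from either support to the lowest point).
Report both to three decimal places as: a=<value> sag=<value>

seed: a₀ = √(S³/(24(L−S))) = √(129.535³/(24·64.149)) = 37.573368
iter 1: u=1.723761  f(a)=+1.023e+01  f'(a)=-4.543e+00  a ← 37.573368 − (+1.023e+01/-4.543e+00) = 39.825913
iter 2: u=1.626265  f(a)=+9.925e-01  f'(a)=-3.701e+00  a ← 39.825913 − (+9.925e-01/-3.701e+00) = 40.094080
iter 3: u=1.615388  f(a)=+1.155e-02  f'(a)=-3.615e+00  a ← 40.094080 − (+1.155e-02/-3.615e+00) = 40.097275
iter 4: u=1.615259  f(a)=+1.604e-06  f'(a)=-3.614e+00  a ← 40.097275 − (+1.604e-06/-3.614e+00) = 40.097275
iter 5: u=1.615259  f(a)=-2.842e-14  f'(a)=-3.614e+00  a ← 40.097275 − (-2.842e-14/-3.614e+00) = 40.097275
converged: |Δa| < 1e-12 after 5 iterations
sag = a·(cosh(S/(2a)) − 1) = 40.097275·(cosh(1.615259) − 1) = 64.717630
T_max/T_min = cosh(S/(2a)) = 2.614016

a=40.097 sag=64.718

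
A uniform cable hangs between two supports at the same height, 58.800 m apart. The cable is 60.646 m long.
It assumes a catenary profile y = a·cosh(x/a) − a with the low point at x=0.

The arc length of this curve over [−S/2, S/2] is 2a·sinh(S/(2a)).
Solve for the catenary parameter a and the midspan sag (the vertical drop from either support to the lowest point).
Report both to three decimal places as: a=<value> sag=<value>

seed: a₀ = √(S³/(24(L−S))) = √(58.800³/(24·1.846)) = 67.739895
iter 1: u=0.434013  f(a)=+1.746e-02  f'(a)=-5.554e-02  a ← 67.739895 − (+1.746e-02/-5.554e-02) = 68.054366
iter 2: u=0.432008  f(a)=+1.224e-04  f'(a)=-5.476e-02  a ← 68.054366 − (+1.224e-04/-5.476e-02) = 68.056600
iter 3: u=0.431993  f(a)=+6.101e-09  f'(a)=-5.475e-02  a ← 68.056600 − (+6.101e-09/-5.475e-02) = 68.056600
iter 4: u=0.431993  f(a)=+0.000e+00  f'(a)=-5.475e-02  a ← 68.056600 − (+0.000e+00/-5.475e-02) = 68.056600
converged: |Δa| < 1e-12 after 4 iterations
sag = a·(cosh(S/(2a)) − 1) = 68.056600·(cosh(0.431993) − 1) = 6.449676
T_max/T_min = cosh(S/(2a)) = 1.094769

a=68.057 sag=6.450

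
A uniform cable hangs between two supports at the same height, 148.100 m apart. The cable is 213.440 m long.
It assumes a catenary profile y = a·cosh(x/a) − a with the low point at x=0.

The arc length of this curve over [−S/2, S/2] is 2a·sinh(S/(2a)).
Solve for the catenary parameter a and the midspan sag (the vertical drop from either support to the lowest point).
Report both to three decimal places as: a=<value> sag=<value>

a=48.264 sag=68.862

seed: a₀ = √(S³/(24(L−S))) = √(148.100³/(24·65.340)) = 45.513203
iter 1: u=1.627000  f(a)=+9.214e+00  f'(a)=-3.707e+00  a ← 45.513203 − (+9.214e+00/-3.707e+00) = 47.998844
iter 2: u=1.542745  f(a)=+8.087e-01  f'(a)=-3.082e+00  a ← 47.998844 − (+8.087e-01/-3.082e+00) = 48.261201
iter 3: u=1.534359  f(a)=+7.553e-03  f'(a)=-3.025e+00  a ← 48.261201 − (+7.553e-03/-3.025e+00) = 48.263698
iter 4: u=1.534279  f(a)=+6.724e-07  f'(a)=-3.024e+00  a ← 48.263698 − (+6.724e-07/-3.024e+00) = 48.263698
iter 5: u=1.534279  f(a)=+2.842e-14  f'(a)=-3.024e+00  a ← 48.263698 − (+2.842e-14/-3.024e+00) = 48.263698
converged: |Δa| < 1e-12 after 5 iterations
sag = a·(cosh(S/(2a)) − 1) = 48.263698·(cosh(1.534279) − 1) = 68.862486
T_max/T_min = cosh(S/(2a)) = 2.426797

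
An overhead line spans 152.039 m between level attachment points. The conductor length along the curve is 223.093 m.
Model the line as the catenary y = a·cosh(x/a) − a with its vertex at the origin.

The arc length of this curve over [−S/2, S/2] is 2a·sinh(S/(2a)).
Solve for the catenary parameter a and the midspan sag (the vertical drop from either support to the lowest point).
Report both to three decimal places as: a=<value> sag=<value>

a=48.290 sag=73.261

seed: a₀ = √(S³/(24(L−S))) = √(152.039³/(24·71.054)) = 45.397571
iter 1: u=1.674528  f(a)=+1.065e+01  f'(a)=-4.101e+00  a ← 45.397571 − (+1.065e+01/-4.101e+00) = 47.995587
iter 2: u=1.583885  f(a)=+9.830e-01  f'(a)=-3.376e+00  a ← 47.995587 − (+9.830e-01/-3.376e+00) = 48.286757
iter 3: u=1.574334  f(a)=+1.025e-02  f'(a)=-3.306e+00  a ← 48.286757 − (+1.025e-02/-3.306e+00) = 48.289857
iter 4: u=1.574233  f(a)=+1.139e-06  f'(a)=-3.305e+00  a ← 48.289857 − (+1.139e-06/-3.305e+00) = 48.289857
iter 5: u=1.574233  f(a)=+0.000e+00  f'(a)=-3.305e+00  a ← 48.289857 − (+0.000e+00/-3.305e+00) = 48.289857
converged: |Δa| < 1e-12 after 5 iterations
sag = a·(cosh(S/(2a)) − 1) = 48.289857·(cosh(1.574233) − 1) = 73.260675
T_max/T_min = cosh(S/(2a)) = 2.517103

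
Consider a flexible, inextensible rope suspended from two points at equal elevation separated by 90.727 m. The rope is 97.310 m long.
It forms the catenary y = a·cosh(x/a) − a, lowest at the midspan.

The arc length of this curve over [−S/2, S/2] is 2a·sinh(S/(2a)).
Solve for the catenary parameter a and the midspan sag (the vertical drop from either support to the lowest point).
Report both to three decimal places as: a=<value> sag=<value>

seed: a₀ = √(S³/(24(L−S))) = √(90.727³/(24·6.583)) = 68.752307
iter 1: u=0.659811  f(a)=+1.448e-01  f'(a)=-2.000e-01  a ← 68.752307 − (+1.448e-01/-2.000e-01) = 69.476377
iter 2: u=0.652934  f(a)=+2.319e-03  f'(a)=-1.936e-01  a ← 69.476377 − (+2.319e-03/-1.936e-01) = 69.488356
iter 3: u=0.652822  f(a)=+6.165e-07  f'(a)=-1.935e-01  a ← 69.488356 − (+6.165e-07/-1.935e-01) = 69.488359
iter 4: u=0.652822  f(a)=+2.842e-14  f'(a)=-1.935e-01  a ← 69.488359 − (+2.842e-14/-1.935e-01) = 69.488359
converged: |Δa| < 1e-12 after 4 iterations
sag = a·(cosh(S/(2a)) − 1) = 69.488359·(cosh(0.652822) − 1) = 15.340534
T_max/T_min = cosh(S/(2a)) = 1.220764

a=69.488 sag=15.341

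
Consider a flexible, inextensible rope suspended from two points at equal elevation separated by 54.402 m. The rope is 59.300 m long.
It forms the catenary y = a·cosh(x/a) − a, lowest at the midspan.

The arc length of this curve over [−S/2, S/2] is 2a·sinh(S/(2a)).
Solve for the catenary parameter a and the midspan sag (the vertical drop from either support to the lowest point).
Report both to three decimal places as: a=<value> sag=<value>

seed: a₀ = √(S³/(24(L−S))) = √(54.402³/(24·4.898)) = 37.008995
iter 1: u=0.734983  f(a)=+1.340e-01  f'(a)=-2.793e-01  a ← 37.008995 − (+1.340e-01/-2.793e-01) = 37.488852
iter 2: u=0.725576  f(a)=+2.651e-03  f'(a)=-2.683e-01  a ← 37.488852 − (+2.651e-03/-2.683e-01) = 37.498731
iter 3: u=0.725385  f(a)=+1.084e-06  f'(a)=-2.681e-01  a ← 37.498731 − (+1.084e-06/-2.681e-01) = 37.498735
iter 4: u=0.725384  f(a)=+1.847e-13  f'(a)=-2.681e-01  a ← 37.498735 − (+1.847e-13/-2.681e-01) = 37.498735
converged: |Δa| < 1e-12 after 4 iterations
sag = a·(cosh(S/(2a)) − 1) = 37.498735·(cosh(0.725384) − 1) = 10.305842
T_max/T_min = cosh(S/(2a)) = 1.274832

a=37.499 sag=10.306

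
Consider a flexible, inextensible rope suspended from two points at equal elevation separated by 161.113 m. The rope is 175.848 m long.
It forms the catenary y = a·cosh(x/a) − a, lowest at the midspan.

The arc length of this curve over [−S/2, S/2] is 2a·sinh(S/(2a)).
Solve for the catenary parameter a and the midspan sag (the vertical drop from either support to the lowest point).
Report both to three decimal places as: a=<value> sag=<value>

a=110.208 sag=30.776

seed: a₀ = √(S³/(24(L−S))) = √(161.113³/(24·14.735)) = 108.746474
iter 1: u=0.740773  f(a)=+4.096e-01  f'(a)=-2.862e-01  a ← 108.746474 − (+4.096e-01/-2.862e-01) = 110.177866
iter 2: u=0.731150  f(a)=+8.228e-03  f'(a)=-2.748e-01  a ← 110.177866 − (+8.228e-03/-2.748e-01) = 110.207810
iter 3: u=0.730951  f(a)=+3.471e-06  f'(a)=-2.745e-01  a ← 110.207810 − (+3.471e-06/-2.745e-01) = 110.207823
iter 4: u=0.730951  f(a)=+6.537e-13  f'(a)=-2.745e-01  a ← 110.207823 − (+6.537e-13/-2.745e-01) = 110.207823
converged: |Δa| < 1e-12 after 4 iterations
sag = a·(cosh(S/(2a)) − 1) = 110.207823·(cosh(0.730951) − 1) = 30.775843
T_max/T_min = cosh(S/(2a)) = 1.279253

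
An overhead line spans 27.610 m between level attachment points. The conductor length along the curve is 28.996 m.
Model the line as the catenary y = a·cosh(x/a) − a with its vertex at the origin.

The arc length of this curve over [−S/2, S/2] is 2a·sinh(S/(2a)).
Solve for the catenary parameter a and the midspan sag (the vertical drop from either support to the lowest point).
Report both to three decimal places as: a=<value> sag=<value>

seed: a₀ = √(S³/(24(L−S))) = √(27.610³/(24·1.386)) = 25.154308
iter 1: u=0.548813  f(a)=+2.102e-02  f'(a)=-1.136e-01  a ← 25.154308 − (+2.102e-02/-1.136e-01) = 25.339444
iter 2: u=0.544803  f(a)=+2.344e-04  f'(a)=-1.110e-01  a ← 25.339444 − (+2.344e-04/-1.110e-01) = 25.341555
iter 3: u=0.544757  f(a)=+2.985e-08  f'(a)=-1.110e-01  a ← 25.341555 − (+2.985e-08/-1.110e-01) = 25.341555
iter 4: u=0.544757  f(a)=-3.553e-15  f'(a)=-1.110e-01  a ← 25.341555 − (-3.553e-15/-1.110e-01) = 25.341555
converged: |Δa| < 1e-12 after 4 iterations
sag = a·(cosh(S/(2a)) − 1) = 25.341555·(cosh(0.544757) − 1) = 3.854102
T_max/T_min = cosh(S/(2a)) = 1.152086

a=25.342 sag=3.854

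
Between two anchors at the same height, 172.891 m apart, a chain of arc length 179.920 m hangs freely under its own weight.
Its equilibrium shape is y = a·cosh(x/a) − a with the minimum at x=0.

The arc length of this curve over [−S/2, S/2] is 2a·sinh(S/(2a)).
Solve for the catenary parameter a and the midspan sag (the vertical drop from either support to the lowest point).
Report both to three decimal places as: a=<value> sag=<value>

a=176.085 sag=21.649

seed: a₀ = √(S³/(24(L−S))) = √(172.891³/(24·7.029)) = 175.027459
iter 1: u=0.493897  f(a)=+8.623e-02  f'(a)=-8.230e-02  a ← 175.027459 − (+8.623e-02/-8.230e-02) = 176.075274
iter 2: u=0.490958  f(a)=+7.805e-04  f'(a)=-8.081e-02  a ← 176.075274 − (+7.805e-04/-8.081e-02) = 176.084932
iter 3: u=0.490931  f(a)=+6.524e-08  f'(a)=-8.080e-02  a ← 176.084932 − (+6.524e-08/-8.080e-02) = 176.084933
iter 4: u=0.490931  f(a)=+0.000e+00  f'(a)=-8.080e-02  a ← 176.084933 − (+0.000e+00/-8.080e-02) = 176.084933
converged: |Δa| < 1e-12 after 4 iterations
sag = a·(cosh(S/(2a)) − 1) = 176.084933·(cosh(0.490931) − 1) = 21.648992
T_max/T_min = cosh(S/(2a)) = 1.122946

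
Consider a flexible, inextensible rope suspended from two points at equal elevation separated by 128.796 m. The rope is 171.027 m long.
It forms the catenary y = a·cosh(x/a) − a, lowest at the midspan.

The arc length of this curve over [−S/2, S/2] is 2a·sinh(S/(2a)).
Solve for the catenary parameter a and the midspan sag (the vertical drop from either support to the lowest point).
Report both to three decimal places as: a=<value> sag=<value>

a=48.019 sag=50.054

seed: a₀ = √(S³/(24(L−S))) = √(128.796³/(24·42.231)) = 45.912639
iter 1: u=1.402620  f(a)=+4.354e+00  f'(a)=-2.228e+00  a ← 45.912639 − (+4.354e+00/-2.228e+00) = 47.866995
iter 2: u=1.345353  f(a)=+2.934e-01  f'(a)=-1.937e+00  a ← 47.866995 − (+2.934e-01/-1.937e+00) = 48.018504
iter 3: u=1.341108  f(a)=+1.546e-03  f'(a)=-1.916e+00  a ← 48.018504 − (+1.546e-03/-1.916e+00) = 48.019311
iter 4: u=1.341085  f(a)=+4.340e-08  f'(a)=-1.916e+00  a ← 48.019311 − (+4.340e-08/-1.916e+00) = 48.019311
iter 5: u=1.341085  f(a)=-2.842e-14  f'(a)=-1.916e+00  a ← 48.019311 − (-2.842e-14/-1.916e+00) = 48.019311
converged: |Δa| < 1e-12 after 5 iterations
sag = a·(cosh(S/(2a)) − 1) = 48.019311·(cosh(1.341085) − 1) = 50.054197
T_max/T_min = cosh(S/(2a)) = 2.042376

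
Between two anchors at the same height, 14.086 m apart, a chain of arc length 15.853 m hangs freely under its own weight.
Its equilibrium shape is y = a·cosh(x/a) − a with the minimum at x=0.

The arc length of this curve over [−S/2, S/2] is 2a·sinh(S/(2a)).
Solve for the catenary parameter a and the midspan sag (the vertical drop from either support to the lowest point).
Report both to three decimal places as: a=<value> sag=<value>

seed: a₀ = √(S³/(24(L−S))) = √(14.086³/(24·1.767)) = 8.118160
iter 1: u=0.867561  f(a)=+6.770e-02  f'(a)=-4.690e-01  a ← 8.118160 − (+6.770e-02/-4.690e-01) = 8.262521
iter 2: u=0.852403  f(a)=+1.848e-03  f'(a)=-4.437e-01  a ← 8.262521 − (+1.848e-03/-4.437e-01) = 8.266686
iter 3: u=0.851974  f(a)=+1.463e-06  f'(a)=-4.430e-01  a ← 8.266686 − (+1.463e-06/-4.430e-01) = 8.266689
iter 4: u=0.851973  f(a)=+9.166e-13  f'(a)=-4.430e-01  a ← 8.266689 − (+9.166e-13/-4.430e-01) = 8.266689
converged: |Δa| < 1e-12 after 4 iterations
sag = a·(cosh(S/(2a)) − 1) = 8.266689·(cosh(0.851973) − 1) = 3.186151
T_max/T_min = cosh(S/(2a)) = 1.385420

a=8.267 sag=3.186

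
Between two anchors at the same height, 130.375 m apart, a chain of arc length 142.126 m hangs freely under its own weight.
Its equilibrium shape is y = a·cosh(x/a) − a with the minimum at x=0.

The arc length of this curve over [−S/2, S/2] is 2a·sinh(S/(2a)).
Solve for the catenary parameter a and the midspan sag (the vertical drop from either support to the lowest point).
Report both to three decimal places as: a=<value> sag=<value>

a=89.818 sag=24.712

seed: a₀ = √(S³/(24(L−S))) = √(130.375³/(24·11.751)) = 88.643817
iter 1: u=0.735387  f(a)=+3.219e-01  f'(a)=-2.797e-01  a ← 88.643817 − (+3.219e-01/-2.797e-01) = 89.794380
iter 2: u=0.725964  f(a)=+6.374e-03  f'(a)=-2.688e-01  a ← 89.794380 − (+6.374e-03/-2.688e-01) = 89.818095
iter 3: u=0.725772  f(a)=+2.612e-06  f'(a)=-2.685e-01  a ← 89.818095 − (+2.612e-06/-2.685e-01) = 89.818105
iter 4: u=0.725772  f(a)=+4.547e-13  f'(a)=-2.685e-01  a ← 89.818105 − (+4.547e-13/-2.685e-01) = 89.818105
converged: |Δa| < 1e-12 after 4 iterations
sag = a·(cosh(S/(2a)) − 1) = 89.818105·(cosh(0.725772) − 1) = 24.712424
T_max/T_min = cosh(S/(2a)) = 1.275139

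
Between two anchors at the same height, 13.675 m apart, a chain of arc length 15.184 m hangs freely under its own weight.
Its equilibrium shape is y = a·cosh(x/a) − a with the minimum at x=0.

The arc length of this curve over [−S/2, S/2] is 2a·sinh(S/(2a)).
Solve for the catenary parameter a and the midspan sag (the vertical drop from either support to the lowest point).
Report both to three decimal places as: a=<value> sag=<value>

a=8.539 sag=2.887

seed: a₀ = √(S³/(24(L−S))) = √(13.675³/(24·1.509)) = 8.403124
iter 1: u=0.813686  f(a)=+5.075e-02  f'(a)=-3.835e-01  a ← 8.403124 − (+5.075e-02/-3.835e-01) = 8.535455
iter 2: u=0.801070  f(a)=+1.224e-03  f'(a)=-3.652e-01  a ← 8.535455 − (+1.224e-03/-3.652e-01) = 8.538805
iter 3: u=0.800756  f(a)=+7.504e-07  f'(a)=-3.648e-01  a ← 8.538805 − (+7.504e-07/-3.648e-01) = 8.538807
iter 4: u=0.800756  f(a)=+2.807e-13  f'(a)=-3.648e-01  a ← 8.538807 − (+2.807e-13/-3.648e-01) = 8.538807
converged: |Δa| < 1e-12 after 4 iterations
sag = a·(cosh(S/(2a)) − 1) = 8.538807·(cosh(0.800756) − 1) = 2.887027
T_max/T_min = cosh(S/(2a)) = 1.338107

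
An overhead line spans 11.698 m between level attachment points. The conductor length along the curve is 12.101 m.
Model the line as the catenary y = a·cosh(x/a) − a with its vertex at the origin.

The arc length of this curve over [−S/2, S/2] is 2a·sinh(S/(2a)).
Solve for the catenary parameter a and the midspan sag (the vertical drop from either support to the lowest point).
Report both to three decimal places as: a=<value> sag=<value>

a=12.931 sag=1.346

seed: a₀ = √(S³/(24(L−S))) = √(11.698³/(24·0.403)) = 12.864985
iter 1: u=0.454645  f(a)=+4.186e-03  f'(a)=-6.396e-02  a ← 12.864985 − (+4.186e-03/-6.396e-02) = 12.930431
iter 2: u=0.452344  f(a)=+3.215e-05  f'(a)=-6.298e-02  a ← 12.930431 − (+3.215e-05/-6.298e-02) = 12.930941
iter 3: u=0.452326  f(a)=+1.930e-09  f'(a)=-6.297e-02  a ← 12.930941 − (+1.930e-09/-6.297e-02) = 12.930941
iter 4: u=0.452326  f(a)=+0.000e+00  f'(a)=-6.297e-02  a ← 12.930941 − (+0.000e+00/-6.297e-02) = 12.930941
converged: |Δa| < 1e-12 after 4 iterations
sag = a·(cosh(S/(2a)) − 1) = 12.930941·(cosh(0.452326) − 1) = 1.345536
T_max/T_min = cosh(S/(2a)) = 1.104056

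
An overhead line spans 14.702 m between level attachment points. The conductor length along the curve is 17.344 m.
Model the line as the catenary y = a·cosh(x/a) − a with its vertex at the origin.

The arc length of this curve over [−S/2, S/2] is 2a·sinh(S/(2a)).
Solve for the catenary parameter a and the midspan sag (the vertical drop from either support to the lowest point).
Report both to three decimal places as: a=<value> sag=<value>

seed: a₀ = √(S³/(24(L−S))) = √(14.702³/(24·2.642)) = 7.079337
iter 1: u=1.038374  f(a)=+1.461e-01  f'(a)=-8.300e-01  a ← 7.079337 − (+1.461e-01/-8.300e-01) = 7.255407
iter 2: u=1.013175  f(a)=+5.630e-03  f'(a)=-7.672e-01  a ← 7.255407 − (+5.630e-03/-7.672e-01) = 7.262745
iter 3: u=1.012152  f(a)=+9.096e-06  f'(a)=-7.647e-01  a ← 7.262745 − (+9.096e-06/-7.647e-01) = 7.262757
iter 4: u=1.012150  f(a)=+2.382e-11  f'(a)=-7.647e-01  a ← 7.262757 − (+2.382e-11/-7.647e-01) = 7.262757
iter 5: u=1.012150  f(a)=+0.000e+00  f'(a)=-7.647e-01  a ← 7.262757 − (+0.000e+00/-7.647e-01) = 7.262757
converged: |Δa| < 1e-12 after 5 iterations
sag = a·(cosh(S/(2a)) − 1) = 7.262757·(cosh(1.012150) − 1) = 4.048796
T_max/T_min = cosh(S/(2a)) = 1.557474

a=7.263 sag=4.049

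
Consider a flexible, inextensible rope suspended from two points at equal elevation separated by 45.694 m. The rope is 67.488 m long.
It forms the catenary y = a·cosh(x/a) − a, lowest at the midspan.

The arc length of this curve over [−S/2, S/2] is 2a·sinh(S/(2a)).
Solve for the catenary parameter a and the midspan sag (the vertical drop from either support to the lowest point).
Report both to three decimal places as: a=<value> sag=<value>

a=14.382 sag=22.299

seed: a₀ = √(S³/(24(L−S))) = √(45.694³/(24·21.794)) = 13.505625
iter 1: u=1.691666  f(a)=+3.340e+00  f'(a)=-4.251e+00  a ← 13.505625 − (+3.340e+00/-4.251e+00) = 14.291305
iter 2: u=1.598664  f(a)=+3.136e-01  f'(a)=-3.487e+00  a ← 14.291305 − (+3.136e-01/-3.487e+00) = 14.381248
iter 3: u=1.588666  f(a)=+3.398e-03  f'(a)=-3.411e+00  a ← 14.381248 − (+3.398e-03/-3.411e+00) = 14.382244
iter 4: u=1.588556  f(a)=+4.085e-07  f'(a)=-3.411e+00  a ← 14.382244 − (+4.085e-07/-3.411e+00) = 14.382244
iter 5: u=1.588556  f(a)=+1.421e-14  f'(a)=-3.411e+00  a ← 14.382244 − (+1.421e-14/-3.411e+00) = 14.382244
converged: |Δa| < 1e-12 after 5 iterations
sag = a·(cosh(S/(2a)) − 1) = 14.382244·(cosh(1.588556) − 1) = 22.298902
T_max/T_min = cosh(S/(2a)) = 2.550447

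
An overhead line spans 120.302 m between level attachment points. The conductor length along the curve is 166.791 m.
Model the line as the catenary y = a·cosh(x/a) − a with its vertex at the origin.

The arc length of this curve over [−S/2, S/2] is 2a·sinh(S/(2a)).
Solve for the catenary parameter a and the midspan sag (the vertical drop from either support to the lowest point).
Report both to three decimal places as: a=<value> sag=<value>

a=41.615 sag=51.587

seed: a₀ = √(S³/(24(L−S))) = √(120.302³/(24·46.489)) = 39.502861
iter 1: u=1.522700  f(a)=+5.697e+00  f'(a)=-2.947e+00  a ← 39.502861 − (+5.697e+00/-2.947e+00) = 41.436201
iter 2: u=1.451653  f(a)=+4.449e-01  f'(a)=-2.503e+00  a ← 41.436201 − (+4.449e-01/-2.503e+00) = 41.613975
iter 3: u=1.445452  f(a)=+3.222e-03  f'(a)=-2.467e+00  a ← 41.613975 − (+3.222e-03/-2.467e+00) = 41.615281
iter 4: u=1.445407  f(a)=+1.717e-07  f'(a)=-2.466e+00  a ← 41.615281 − (+1.717e-07/-2.466e+00) = 41.615281
iter 5: u=1.445407  f(a)=-2.842e-14  f'(a)=-2.466e+00  a ← 41.615281 − (-2.842e-14/-2.466e+00) = 41.615281
converged: |Δa| < 1e-12 after 5 iterations
sag = a·(cosh(S/(2a)) − 1) = 41.615281·(cosh(1.445407) − 1) = 51.586871
T_max/T_min = cosh(S/(2a)) = 2.239614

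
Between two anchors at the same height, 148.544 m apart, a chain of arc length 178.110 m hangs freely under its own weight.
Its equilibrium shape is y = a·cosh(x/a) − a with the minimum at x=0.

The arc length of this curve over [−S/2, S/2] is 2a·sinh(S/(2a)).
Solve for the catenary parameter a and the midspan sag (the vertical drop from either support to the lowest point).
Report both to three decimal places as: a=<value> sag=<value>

a=69.907 sag=43.309

seed: a₀ = √(S³/(24(L−S))) = √(148.544³/(24·29.566)) = 67.964287
iter 1: u=1.092809  f(a)=+1.816e+00  f'(a)=-9.785e-01  a ← 67.964287 − (+1.816e+00/-9.785e-01) = 69.820711
iter 2: u=1.063753  f(a)=+7.709e-02  f'(a)=-8.970e-01  a ← 69.820711 − (+7.709e-02/-8.970e-01) = 69.906645
iter 3: u=1.062445  f(a)=+1.524e-04  f'(a)=-8.935e-01  a ← 69.906645 − (+1.524e-04/-8.935e-01) = 69.906815
iter 4: u=1.062443  f(a)=+5.988e-10  f'(a)=-8.935e-01  a ← 69.906815 − (+5.988e-10/-8.935e-01) = 69.906815
iter 5: u=1.062443  f(a)=+2.842e-14  f'(a)=-8.935e-01  a ← 69.906815 − (+2.842e-14/-8.935e-01) = 69.906815
converged: |Δa| < 1e-12 after 5 iterations
sag = a·(cosh(S/(2a)) − 1) = 69.906815·(cosh(1.062443) − 1) = 43.308713
T_max/T_min = cosh(S/(2a)) = 1.619521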